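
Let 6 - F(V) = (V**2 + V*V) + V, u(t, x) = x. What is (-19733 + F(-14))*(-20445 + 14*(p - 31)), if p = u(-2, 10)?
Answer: 416957595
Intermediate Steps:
p = 10
F(V) = 6 - V - 2*V**2 (F(V) = 6 - ((V**2 + V*V) + V) = 6 - ((V**2 + V**2) + V) = 6 - (2*V**2 + V) = 6 - (V + 2*V**2) = 6 + (-V - 2*V**2) = 6 - V - 2*V**2)
(-19733 + F(-14))*(-20445 + 14*(p - 31)) = (-19733 + (6 - 1*(-14) - 2*(-14)**2))*(-20445 + 14*(10 - 31)) = (-19733 + (6 + 14 - 2*196))*(-20445 + 14*(-21)) = (-19733 + (6 + 14 - 392))*(-20445 - 294) = (-19733 - 372)*(-20739) = -20105*(-20739) = 416957595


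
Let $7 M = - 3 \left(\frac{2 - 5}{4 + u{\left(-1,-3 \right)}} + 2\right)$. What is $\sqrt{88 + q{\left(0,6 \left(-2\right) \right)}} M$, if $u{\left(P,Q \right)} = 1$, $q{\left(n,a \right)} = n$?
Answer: $- \frac{6 \sqrt{22}}{5} \approx -5.6285$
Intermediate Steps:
$M = - \frac{3}{5}$ ($M = \frac{\left(-3\right) \left(\frac{2 - 5}{4 + 1} + 2\right)}{7} = \frac{\left(-3\right) \left(- \frac{3}{5} + 2\right)}{7} = \frac{\left(-3\right) \frac{7}{5}}{7} = \frac{1}{7} \left(- \frac{21}{5}\right) = - \frac{3}{5} \approx -0.6$)
$\sqrt{88 + q{\left(0,6 \left(-2\right) \right)}} M = \sqrt{88 + 0} \left(- \frac{3}{5}\right) = \sqrt{88} \left(- \frac{3}{5}\right) = 2 \sqrt{22} \left(- \frac{3}{5}\right) = - \frac{6 \sqrt{22}}{5}$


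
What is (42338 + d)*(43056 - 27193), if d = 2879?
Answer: 717277271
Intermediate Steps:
(42338 + d)*(43056 - 27193) = (42338 + 2879)*(43056 - 27193) = 45217*15863 = 717277271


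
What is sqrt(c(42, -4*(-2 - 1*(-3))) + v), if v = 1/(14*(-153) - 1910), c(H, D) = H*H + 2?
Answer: sqrt(7248856803)/2026 ≈ 42.024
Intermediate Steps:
c(H, D) = 2 + H**2 (c(H, D) = H**2 + 2 = 2 + H**2)
v = -1/4052 (v = 1/(-2142 - 1910) = 1/(-4052) = -1/4052 ≈ -0.00024679)
sqrt(c(42, -4*(-2 - 1*(-3))) + v) = sqrt((2 + 42**2) - 1/4052) = sqrt((2 + 1764) - 1/4052) = sqrt(1766 - 1/4052) = sqrt(7155831/4052) = sqrt(7248856803)/2026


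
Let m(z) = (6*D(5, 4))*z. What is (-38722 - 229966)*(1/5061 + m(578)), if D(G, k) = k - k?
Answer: -38384/723 ≈ -53.090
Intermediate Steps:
D(G, k) = 0
m(z) = 0 (m(z) = (6*0)*z = 0*z = 0)
(-38722 - 229966)*(1/5061 + m(578)) = (-38722 - 229966)*(1/5061 + 0) = -268688*(1/5061 + 0) = -268688*1/5061 = -38384/723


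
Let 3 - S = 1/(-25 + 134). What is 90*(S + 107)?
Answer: 1079010/109 ≈ 9899.2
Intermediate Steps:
S = 326/109 (S = 3 - 1/(-25 + 134) = 3 - 1/109 = 326/109 ≈ 2.9908)
90*(S + 107) = 90*(326/109 + 107) = 90*(11989/109) = 1079010/109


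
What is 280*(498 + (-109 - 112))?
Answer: 77560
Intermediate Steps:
280*(498 + (-109 - 112)) = 280*(498 - 221) = 280*277 = 77560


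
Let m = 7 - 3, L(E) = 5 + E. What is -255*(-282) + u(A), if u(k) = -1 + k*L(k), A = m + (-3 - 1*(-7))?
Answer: 72013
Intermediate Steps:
m = 4
A = 8 (A = 4 + (-3 - 1*(-7)) = 4 + (-3 + 7) = 4 + 4 = 8)
u(k) = -1 + k*(5 + k)
-255*(-282) + u(A) = -255*(-282) + (-1 + 8*(5 + 8)) = 71910 + (-1 + 8*13) = 71910 + (-1 + 104) = 71910 + 103 = 72013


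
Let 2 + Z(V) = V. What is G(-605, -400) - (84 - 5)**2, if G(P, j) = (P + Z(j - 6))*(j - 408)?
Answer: 812263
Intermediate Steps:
Z(V) = -2 + V
G(P, j) = (-408 + j)*(-8 + P + j) (G(P, j) = (P + (-2 + (j - 6)))*(j - 408) = (P + (-2 + (-6 + j)))*(-408 + j) = (P + (-8 + j))*(-408 + j) = (-8 + P + j)*(-408 + j) = (-408 + j)*(-8 + P + j))
G(-605, -400) - (84 - 5)**2 = (3264 + (-400)**2 - 416*(-400) - 408*(-605) - 605*(-400)) - (84 - 5)**2 = (3264 + 160000 + 166400 + 246840 + 242000) - 1*79**2 = 818504 - 1*6241 = 818504 - 6241 = 812263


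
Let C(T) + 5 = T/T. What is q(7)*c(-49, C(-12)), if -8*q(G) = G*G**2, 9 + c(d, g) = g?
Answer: 4459/8 ≈ 557.38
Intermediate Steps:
C(T) = -4 (C(T) = -5 + T/T = -5 + 1 = -4)
c(d, g) = -9 + g
q(G) = -G**3/8 (q(G) = -G*G**2/8 = -G**3/8)
q(7)*c(-49, C(-12)) = (-1/8*7**3)*(-9 - 4) = -1/8*343*(-13) = -343/8*(-13) = 4459/8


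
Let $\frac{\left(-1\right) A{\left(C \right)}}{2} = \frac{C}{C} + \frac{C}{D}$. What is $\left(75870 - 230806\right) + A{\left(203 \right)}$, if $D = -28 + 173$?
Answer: $- \frac{774704}{5} \approx -1.5494 \cdot 10^{5}$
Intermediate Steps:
$D = 145$
$A{\left(C \right)} = -2 - \frac{2 C}{145}$ ($A{\left(C \right)} = - 2 \left(\frac{C}{C} + \frac{C}{145}\right) = - 2 \left(1 + C \frac{1}{145}\right) = - 2 \left(1 + \frac{C}{145}\right) = -2 - \frac{2 C}{145}$)
$\left(75870 - 230806\right) + A{\left(203 \right)} = \left(75870 - 230806\right) - \frac{24}{5} = -154936 - \frac{24}{5} = - \frac{774704}{5}$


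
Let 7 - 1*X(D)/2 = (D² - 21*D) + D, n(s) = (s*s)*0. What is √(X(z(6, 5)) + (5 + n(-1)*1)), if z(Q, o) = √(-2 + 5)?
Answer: √(13 + 40*√3) ≈ 9.0709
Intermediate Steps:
n(s) = 0 (n(s) = s²*0 = 0)
z(Q, o) = √3
X(D) = 14 - 2*D² + 40*D (X(D) = 14 - 2*((D² - 21*D) + D) = 14 - 2*(D² - 20*D) = 14 + (-2*D² + 40*D) = 14 - 2*D² + 40*D)
√(X(z(6, 5)) + (5 + n(-1)*1)) = √((14 - 2*(√3)² + 40*√3) + (5 + 0*1)) = √((14 - 2*3 + 40*√3) + (5 + 0)) = √((14 - 6 + 40*√3) + 5) = √((8 + 40*√3) + 5) = √(13 + 40*√3)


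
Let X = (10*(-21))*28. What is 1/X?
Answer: -1/5880 ≈ -0.00017007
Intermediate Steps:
X = -5880 (X = -210*28 = -5880)
1/X = 1/(-5880) = -1/5880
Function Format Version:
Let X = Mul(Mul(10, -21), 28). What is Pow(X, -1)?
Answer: Rational(-1, 5880) ≈ -0.00017007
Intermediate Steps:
X = -5880 (X = Mul(-210, 28) = -5880)
Pow(X, -1) = Pow(-5880, -1) = Rational(-1, 5880)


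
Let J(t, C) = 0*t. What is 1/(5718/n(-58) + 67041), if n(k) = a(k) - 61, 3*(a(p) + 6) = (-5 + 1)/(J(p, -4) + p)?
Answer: 5827/390150441 ≈ 1.4935e-5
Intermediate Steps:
J(t, C) = 0
a(p) = -6 - 4/(3*p) (a(p) = -6 + ((-5 + 1)/(0 + p))/3 = -6 + (-4/p)/3 = -6 - 4/(3*p))
n(k) = -67 - 4/(3*k) (n(k) = (-6 - 4/(3*k)) - 61 = -67 - 4/(3*k))
1/(5718/n(-58) + 67041) = 1/(5718/(-67 - 4/3/(-58)) + 67041) = 1/(5718/(-67 - 4/3*(-1/58)) + 67041) = 1/(5718/(-67 + 2/87) + 67041) = 1/(5718/(-5827/87) + 67041) = 1/(5718*(-87/5827) + 67041) = 1/(-497466/5827 + 67041) = 1/(390150441/5827) = 5827/390150441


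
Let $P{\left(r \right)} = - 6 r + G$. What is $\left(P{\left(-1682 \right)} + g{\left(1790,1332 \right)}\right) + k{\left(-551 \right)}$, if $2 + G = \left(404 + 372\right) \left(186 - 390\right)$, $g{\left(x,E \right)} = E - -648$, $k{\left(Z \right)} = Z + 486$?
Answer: $-146299$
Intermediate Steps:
$k{\left(Z \right)} = 486 + Z$
$g{\left(x,E \right)} = 648 + E$ ($g{\left(x,E \right)} = E + 648 = 648 + E$)
$G = -158306$ ($G = -2 + \left(404 + 372\right) \left(186 - 390\right) = -2 + 776 \left(-204\right) = -2 - 158304 = -158306$)
$P{\left(r \right)} = -158306 - 6 r$ ($P{\left(r \right)} = - 6 r - 158306 = -158306 - 6 r$)
$\left(P{\left(-1682 \right)} + g{\left(1790,1332 \right)}\right) + k{\left(-551 \right)} = \left(\left(-158306 - -10092\right) + \left(648 + 1332\right)\right) + \left(486 - 551\right) = \left(\left(-158306 + 10092\right) + 1980\right) - 65 = \left(-148214 + 1980\right) - 65 = -146234 - 65 = -146299$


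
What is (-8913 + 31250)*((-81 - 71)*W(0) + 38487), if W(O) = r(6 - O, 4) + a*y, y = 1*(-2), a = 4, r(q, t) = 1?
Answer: 883450687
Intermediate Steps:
y = -2
W(O) = -7 (W(O) = 1 + 4*(-2) = 1 - 8 = -7)
(-8913 + 31250)*((-81 - 71)*W(0) + 38487) = (-8913 + 31250)*((-81 - 71)*(-7) + 38487) = 22337*(-152*(-7) + 38487) = 22337*(1064 + 38487) = 22337*39551 = 883450687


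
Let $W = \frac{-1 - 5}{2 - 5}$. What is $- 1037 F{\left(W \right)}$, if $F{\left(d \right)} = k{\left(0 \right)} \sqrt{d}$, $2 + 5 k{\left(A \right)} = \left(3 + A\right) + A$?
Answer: $- \frac{1037 \sqrt{2}}{5} \approx -293.31$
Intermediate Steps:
$k{\left(A \right)} = \frac{1}{5} + \frac{2 A}{5}$ ($k{\left(A \right)} = - \frac{2}{5} + \frac{\left(3 + A\right) + A}{5} = - \frac{2}{5} + \frac{3 + 2 A}{5} = - \frac{2}{5} + \left(\frac{3}{5} + \frac{2 A}{5}\right) = \frac{1}{5} + \frac{2 A}{5}$)
$W = 2$ ($W = - \frac{6}{-3} = \left(-6\right) \left(- \frac{1}{3}\right) = 2$)
$F{\left(d \right)} = \frac{\sqrt{d}}{5}$ ($F{\left(d \right)} = \left(\frac{1}{5} + \frac{2}{5} \cdot 0\right) \sqrt{d} = \left(\frac{1}{5} + 0\right) \sqrt{d} = \frac{\sqrt{d}}{5}$)
$- 1037 F{\left(W \right)} = - 1037 \frac{\sqrt{2}}{5} = - \frac{1037 \sqrt{2}}{5}$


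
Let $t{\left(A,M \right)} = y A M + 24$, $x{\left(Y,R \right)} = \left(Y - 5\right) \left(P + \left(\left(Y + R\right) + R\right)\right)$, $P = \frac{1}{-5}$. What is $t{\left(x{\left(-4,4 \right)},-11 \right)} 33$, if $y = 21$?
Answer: $\frac{1307493}{5} \approx 2.615 \cdot 10^{5}$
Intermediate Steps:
$P = - \frac{1}{5} \approx -0.2$
$x{\left(Y,R \right)} = \left(-5 + Y\right) \left(- \frac{1}{5} + Y + 2 R\right)$ ($x{\left(Y,R \right)} = \left(Y - 5\right) \left(- \frac{1}{5} + \left(\left(Y + R\right) + R\right)\right) = \left(-5 + Y\right) \left(- \frac{1}{5} + \left(\left(R + Y\right) + R\right)\right) = \left(-5 + Y\right) \left(- \frac{1}{5} + \left(Y + 2 R\right)\right) = \left(-5 + Y\right) \left(- \frac{1}{5} + Y + 2 R\right)$)
$t{\left(A,M \right)} = 24 + 21 A M$ ($t{\left(A,M \right)} = 21 A M + 24 = 24 + 21 A M$)
$t{\left(x{\left(-4,4 \right)},-11 \right)} 33 = \left(24 + 21 \left(1 + \left(-4\right)^{2} - 40 - - \frac{104}{5} + 2 \cdot 4 \left(-4\right)\right) \left(-11\right)\right) 33 = \left(24 + 21 \left(1 + 16 - 40 + \frac{104}{5} - 32\right) \left(-11\right)\right) 33 = \left(24 + 21 \left(- \frac{171}{5}\right) \left(-11\right)\right) 33 = \left(24 + \frac{39501}{5}\right) 33 = \frac{39621}{5} \cdot 33 = \frac{1307493}{5}$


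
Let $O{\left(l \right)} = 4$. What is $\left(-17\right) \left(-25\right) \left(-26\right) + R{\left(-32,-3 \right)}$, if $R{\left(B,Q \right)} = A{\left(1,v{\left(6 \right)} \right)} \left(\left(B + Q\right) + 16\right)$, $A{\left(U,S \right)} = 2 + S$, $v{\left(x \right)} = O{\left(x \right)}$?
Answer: $-11164$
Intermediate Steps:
$v{\left(x \right)} = 4$
$R{\left(B,Q \right)} = 96 + 6 B + 6 Q$ ($R{\left(B,Q \right)} = \left(2 + 4\right) \left(\left(B + Q\right) + 16\right) = 6 \left(16 + B + Q\right) = 96 + 6 B + 6 Q$)
$\left(-17\right) \left(-25\right) \left(-26\right) + R{\left(-32,-3 \right)} = \left(-17\right) \left(-25\right) \left(-26\right) + \left(96 + 6 \left(-32\right) + 6 \left(-3\right)\right) = 425 \left(-26\right) - 114 = -11050 - 114 = -11164$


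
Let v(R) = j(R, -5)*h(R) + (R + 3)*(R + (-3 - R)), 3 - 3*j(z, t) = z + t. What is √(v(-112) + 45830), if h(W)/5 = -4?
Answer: √45357 ≈ 212.97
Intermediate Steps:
h(W) = -20 (h(W) = 5*(-4) = -20)
j(z, t) = 1 - t/3 - z/3 (j(z, t) = 1 - (z + t)/3 = 1 - (t + z)/3 = 1 + (-t/3 - z/3) = 1 - t/3 - z/3)
v(R) = -187/3 + 11*R/3 (v(R) = (1 - ⅓*(-5) - R/3)*(-20) + (R + 3)*(R + (-3 - R)) = (1 + 5/3 - R/3)*(-20) + (3 + R)*(-3) = (8/3 - R/3)*(-20) + (-9 - 3*R) = (-160/3 + 20*R/3) + (-9 - 3*R) = -187/3 + 11*R/3)
√(v(-112) + 45830) = √((-187/3 + (11/3)*(-112)) + 45830) = √((-187/3 - 1232/3) + 45830) = √(-473 + 45830) = √45357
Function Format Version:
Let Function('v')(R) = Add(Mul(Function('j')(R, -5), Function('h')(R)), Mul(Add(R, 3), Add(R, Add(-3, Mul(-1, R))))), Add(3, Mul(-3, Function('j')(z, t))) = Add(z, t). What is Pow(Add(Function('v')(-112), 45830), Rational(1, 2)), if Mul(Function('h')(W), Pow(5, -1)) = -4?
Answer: Pow(45357, Rational(1, 2)) ≈ 212.97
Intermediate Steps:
Function('h')(W) = -20 (Function('h')(W) = Mul(5, -4) = -20)
Function('j')(z, t) = Add(1, Mul(Rational(-1, 3), t), Mul(Rational(-1, 3), z)) (Function('j')(z, t) = Add(1, Mul(Rational(-1, 3), Add(z, t))) = Add(1, Mul(Rational(-1, 3), Add(t, z))) = Add(1, Add(Mul(Rational(-1, 3), t), Mul(Rational(-1, 3), z))) = Add(1, Mul(Rational(-1, 3), t), Mul(Rational(-1, 3), z)))
Function('v')(R) = Add(Rational(-187, 3), Mul(Rational(11, 3), R)) (Function('v')(R) = Add(Mul(Add(1, Mul(Rational(-1, 3), -5), Mul(Rational(-1, 3), R)), -20), Mul(Add(R, 3), Add(R, Add(-3, Mul(-1, R))))) = Add(Mul(Add(1, Rational(5, 3), Mul(Rational(-1, 3), R)), -20), Mul(Add(3, R), -3)) = Add(Mul(Add(Rational(8, 3), Mul(Rational(-1, 3), R)), -20), Add(-9, Mul(-3, R))) = Add(Add(Rational(-160, 3), Mul(Rational(20, 3), R)), Add(-9, Mul(-3, R))) = Add(Rational(-187, 3), Mul(Rational(11, 3), R)))
Pow(Add(Function('v')(-112), 45830), Rational(1, 2)) = Pow(Add(Add(Rational(-187, 3), Mul(Rational(11, 3), -112)), 45830), Rational(1, 2)) = Pow(Add(Add(Rational(-187, 3), Rational(-1232, 3)), 45830), Rational(1, 2)) = Pow(Add(-473, 45830), Rational(1, 2)) = Pow(45357, Rational(1, 2))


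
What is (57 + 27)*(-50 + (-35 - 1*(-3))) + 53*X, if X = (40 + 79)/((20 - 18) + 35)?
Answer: -248549/37 ≈ -6717.5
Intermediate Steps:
X = 119/37 (X = 119/(2 + 35) = 119/37 ≈ 3.2162)
(57 + 27)*(-50 + (-35 - 1*(-3))) + 53*X = (57 + 27)*(-50 + (-35 - 1*(-3))) + 53*(119/37) = 84*(-50 + (-35 + 3)) + 6307/37 = 84*(-50 - 32) + 6307/37 = 84*(-82) + 6307/37 = -6888 + 6307/37 = -248549/37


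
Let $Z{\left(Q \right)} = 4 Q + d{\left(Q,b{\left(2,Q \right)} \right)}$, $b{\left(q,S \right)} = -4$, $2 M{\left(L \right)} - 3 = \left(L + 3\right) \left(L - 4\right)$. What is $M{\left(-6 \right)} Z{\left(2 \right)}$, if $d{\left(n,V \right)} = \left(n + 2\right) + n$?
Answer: $231$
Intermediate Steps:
$M{\left(L \right)} = \frac{3}{2} + \frac{\left(-4 + L\right) \left(3 + L\right)}{2}$ ($M{\left(L \right)} = \frac{3}{2} + \frac{\left(L + 3\right) \left(L - 4\right)}{2} = \frac{3}{2} + \frac{\left(3 + L\right) \left(-4 + L\right)}{2} = \frac{3}{2} + \frac{\left(-4 + L\right) \left(3 + L\right)}{2}$)
$d{\left(n,V \right)} = 2 + 2 n$ ($d{\left(n,V \right)} = \left(2 + n\right) + n = 2 + 2 n$)
$Z{\left(Q \right)} = 2 + 6 Q$ ($Z{\left(Q \right)} = 4 Q + \left(2 + 2 Q\right) = 2 + 6 Q$)
$M{\left(-6 \right)} Z{\left(2 \right)} = \left(- \frac{9}{2} + \frac{\left(-6\right)^{2}}{2} - -3\right) \left(2 + 6 \cdot 2\right) = \left(- \frac{9}{2} + \frac{1}{2} \cdot 36 + 3\right) \left(2 + 12\right) = \left(- \frac{9}{2} + 18 + 3\right) 14 = \frac{33}{2} \cdot 14 = 231$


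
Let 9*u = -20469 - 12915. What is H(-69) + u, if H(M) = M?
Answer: -11335/3 ≈ -3778.3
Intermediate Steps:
u = -11128/3 (u = (-20469 - 12915)/9 = (⅑)*(-33384) = -11128/3 ≈ -3709.3)
H(-69) + u = -69 - 11128/3 = -11335/3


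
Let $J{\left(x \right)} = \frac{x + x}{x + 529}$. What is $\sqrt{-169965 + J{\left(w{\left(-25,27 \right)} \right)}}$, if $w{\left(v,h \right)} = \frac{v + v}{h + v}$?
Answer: $\frac{i \sqrt{299818435}}{42} \approx 412.27 i$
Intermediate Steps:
$w{\left(v,h \right)} = \frac{2 v}{h + v}$
$J{\left(x \right)} = \frac{2 x}{529 + x}$
$\sqrt{-169965 + J{\left(w{\left(-25,27 \right)} \right)}} = \sqrt{-169965 + \frac{2 \cdot 2 \left(-25\right) \frac{1}{27 - 25}}{529 + 2 \left(-25\right) \frac{1}{27 - 25}}} = \sqrt{-169965 + \frac{2 \cdot 2 \left(-25\right) \frac{1}{2}}{529 + 2 \left(-25\right) \frac{1}{2}}} = \sqrt{-169965 + 2 \left(-25\right) \frac{1}{529 - 25}} = \sqrt{-169965 + 2 \left(-25\right) \frac{1}{504}} = \sqrt{-169965 - \frac{25}{252}} = \sqrt{- \frac{42831205}{252}} = \frac{i \sqrt{299818435}}{42}$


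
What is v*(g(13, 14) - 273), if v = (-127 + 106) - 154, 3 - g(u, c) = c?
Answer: 49700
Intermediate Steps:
g(u, c) = 3 - c
v = -175 (v = -21 - 154 = -175)
v*(g(13, 14) - 273) = -175*((3 - 1*14) - 273) = -175*((3 - 14) - 273) = -175*(-11 - 273) = -175*(-284) = 49700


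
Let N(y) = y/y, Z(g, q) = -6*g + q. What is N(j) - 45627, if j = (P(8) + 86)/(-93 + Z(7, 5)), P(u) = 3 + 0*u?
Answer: -45626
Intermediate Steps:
P(u) = 3 (P(u) = 3 + 0 = 3)
Z(g, q) = q - 6*g
j = -89/130 (j = (3 + 86)/(-93 + (5 - 6*7)) = 89/(-93 + (5 - 42)) = 89/(-93 - 37) = 89/(-130) = 89*(-1/130) = -89/130 ≈ -0.68462)
N(y) = 1
N(j) - 45627 = 1 - 45627 = -45626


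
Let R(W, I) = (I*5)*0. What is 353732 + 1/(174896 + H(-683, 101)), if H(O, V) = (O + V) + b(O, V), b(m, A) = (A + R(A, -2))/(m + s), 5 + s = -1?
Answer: 42484007329029/120102245 ≈ 3.5373e+5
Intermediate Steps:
s = -6 (s = -5 - 1 = -6)
R(W, I) = 0 (R(W, I) = (5*I)*0 = 0)
b(m, A) = A/(-6 + m) (b(m, A) = (A + 0)/(m - 6) = A/(-6 + m))
H(O, V) = O + V + V/(-6 + O) (H(O, V) = (O + V) + V/(-6 + O) = O + V + V/(-6 + O))
353732 + 1/(174896 + H(-683, 101)) = 353732 + 1/(174896 + (101 + (-6 - 683)*(-683 + 101))/(-6 - 683)) = 353732 + 1/(174896 + (101 - 689*(-582))/(-689)) = 353732 + 1/(174896 - (101 + 400998)/689) = 353732 + 1/(174896 - 1/689*401099) = 353732 + 1/(174896 - 401099/689) = 353732 + 1/(120102245/689) = 353732 + 689/120102245 = 42484007329029/120102245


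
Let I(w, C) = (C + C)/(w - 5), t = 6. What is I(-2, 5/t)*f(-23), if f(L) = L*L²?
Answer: 60835/21 ≈ 2896.9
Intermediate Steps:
I(w, C) = 2*C/(-5 + w) (I(w, C) = (2*C)/(-5 + w) = 2*C/(-5 + w))
f(L) = L³
I(-2, 5/t)*f(-23) = (2*(5/6)/(-5 - 2))*(-23)³ = (2*(5*(⅙))/(-7))*(-12167) = (2*(⅚)*(-⅐))*(-12167) = -5/21*(-12167) = 60835/21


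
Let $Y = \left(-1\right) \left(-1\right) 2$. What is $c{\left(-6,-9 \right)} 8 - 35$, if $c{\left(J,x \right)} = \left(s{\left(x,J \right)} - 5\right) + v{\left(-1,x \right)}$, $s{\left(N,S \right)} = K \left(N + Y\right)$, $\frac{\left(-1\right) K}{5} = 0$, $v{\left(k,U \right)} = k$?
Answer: $-83$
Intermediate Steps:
$K = 0$ ($K = \left(-5\right) 0 = 0$)
$Y = 2$ ($Y = 1 \cdot 2 = 2$)
$s{\left(N,S \right)} = 0$ ($s{\left(N,S \right)} = 0 \left(N + 2\right) = 0 \left(2 + N\right) = 0$)
$c{\left(J,x \right)} = -6$ ($c{\left(J,x \right)} = \left(0 - 5\right) - 1 = -5 - 1 = -6$)
$c{\left(-6,-9 \right)} 8 - 35 = \left(-6\right) 8 - 35 = -48 - 35 = -83$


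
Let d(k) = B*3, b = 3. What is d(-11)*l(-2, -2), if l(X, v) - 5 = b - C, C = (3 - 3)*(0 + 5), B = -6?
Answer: -144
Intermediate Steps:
C = 0 (C = 0*5 = 0)
d(k) = -18 (d(k) = -6*3 = -18)
l(X, v) = 8 (l(X, v) = 5 + (3 - 1*0) = 5 + (3 + 0) = 5 + 3 = 8)
d(-11)*l(-2, -2) = -18*8 = -144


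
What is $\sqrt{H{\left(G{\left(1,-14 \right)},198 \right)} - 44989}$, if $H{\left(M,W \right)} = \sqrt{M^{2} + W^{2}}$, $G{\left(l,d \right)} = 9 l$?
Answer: $\sqrt{-44989 + 9 \sqrt{485}} \approx 211.64 i$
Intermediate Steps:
$\sqrt{H{\left(G{\left(1,-14 \right)},198 \right)} - 44989} = \sqrt{\sqrt{\left(9 \cdot 1\right)^{2} + 198^{2}} - 44989} = \sqrt{\sqrt{9^{2} + 39204} - 44989} = \sqrt{\sqrt{81 + 39204} - 44989} = \sqrt{\sqrt{39285} - 44989} = \sqrt{9 \sqrt{485} - 44989} = \sqrt{-44989 + 9 \sqrt{485}}$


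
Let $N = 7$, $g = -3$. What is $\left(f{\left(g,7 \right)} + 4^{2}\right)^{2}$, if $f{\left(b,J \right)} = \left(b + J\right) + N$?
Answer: $729$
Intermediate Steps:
$f{\left(b,J \right)} = 7 + J + b$ ($f{\left(b,J \right)} = \left(b + J\right) + 7 = \left(J + b\right) + 7 = 7 + J + b$)
$\left(f{\left(g,7 \right)} + 4^{2}\right)^{2} = \left(\left(7 + 7 - 3\right) + 4^{2}\right)^{2} = \left(11 + 16\right)^{2} = 27^{2} = 729$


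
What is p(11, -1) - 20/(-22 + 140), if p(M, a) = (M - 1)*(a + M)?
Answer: 5890/59 ≈ 99.831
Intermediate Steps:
p(M, a) = (-1 + M)*(M + a)
p(11, -1) - 20/(-22 + 140) = (11² - 1*11 - 1*(-1) + 11*(-1)) - 20/(-22 + 140) = (121 - 11 + 1 - 11) - 20/118 = 100 - 20*1/118 = 100 - 10/59 = 5890/59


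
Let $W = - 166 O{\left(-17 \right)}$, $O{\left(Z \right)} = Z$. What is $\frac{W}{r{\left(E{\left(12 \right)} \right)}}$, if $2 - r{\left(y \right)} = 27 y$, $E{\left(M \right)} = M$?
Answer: $- \frac{1411}{161} \approx -8.764$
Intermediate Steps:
$r{\left(y \right)} = 2 - 27 y$
$W = 2822$ ($W = \left(-166\right) \left(-17\right) = 2822$)
$\frac{W}{r{\left(E{\left(12 \right)} \right)}} = \frac{2822}{2 - 324} = \frac{2822}{-322} = 2822 \left(- \frac{1}{322}\right) = - \frac{1411}{161}$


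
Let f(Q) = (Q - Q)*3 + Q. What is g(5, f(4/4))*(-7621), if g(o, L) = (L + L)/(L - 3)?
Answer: 7621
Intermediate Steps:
f(Q) = Q (f(Q) = 0*3 + Q = 0 + Q = Q)
g(o, L) = 2*L/(-3 + L) (g(o, L) = (2*L)/(-3 + L) = 2*L/(-3 + L))
g(5, f(4/4))*(-7621) = (2*(4/4)/(-3 + 4/4))*(-7621) = (2*(4*(¼))/(-3 + 4*(¼)))*(-7621) = (2*1/(-3 + 1))*(-7621) = (2*1/(-2))*(-7621) = (2*1*(-½))*(-7621) = -1*(-7621) = 7621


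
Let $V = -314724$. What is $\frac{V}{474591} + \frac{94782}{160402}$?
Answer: $- \frac{916612481}{12687557597} \approx -0.072245$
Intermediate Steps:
$\frac{V}{474591} + \frac{94782}{160402} = - \frac{314724}{474591} + \frac{94782}{160402} = \left(-314724\right) \frac{1}{474591} + 94782 \cdot \frac{1}{160402} = - \frac{104908}{158197} + \frac{47391}{80201} = - \frac{916612481}{12687557597}$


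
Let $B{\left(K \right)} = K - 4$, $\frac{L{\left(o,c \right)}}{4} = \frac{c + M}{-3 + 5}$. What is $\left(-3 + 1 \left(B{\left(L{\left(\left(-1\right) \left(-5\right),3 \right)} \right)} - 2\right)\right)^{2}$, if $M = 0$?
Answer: $9$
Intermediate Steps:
$L{\left(o,c \right)} = 2 c$ ($L{\left(o,c \right)} = 4 \frac{c + 0}{-3 + 5} = 4 \frac{c}{2} = 2 c$)
$B{\left(K \right)} = -4 + K$
$\left(-3 + 1 \left(B{\left(L{\left(\left(-1\right) \left(-5\right),3 \right)} \right)} - 2\right)\right)^{2} = \left(-3 + 1 \left(\left(-4 + 2 \cdot 3\right) - 2\right)\right)^{2} = \left(-3 + 1 \left(\left(-4 + 6\right) - 2\right)\right)^{2} = \left(-3 + 1 \left(2 - 2\right)\right)^{2} = \left(-3 + 1 \cdot 0\right)^{2} = \left(-3 + 0\right)^{2} = \left(-3\right)^{2} = 9$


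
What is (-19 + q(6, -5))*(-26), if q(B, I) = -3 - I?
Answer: 442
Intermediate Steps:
(-19 + q(6, -5))*(-26) = (-19 + (-3 - 1*(-5)))*(-26) = (-19 + (-3 + 5))*(-26) = (-19 + 2)*(-26) = -17*(-26) = 442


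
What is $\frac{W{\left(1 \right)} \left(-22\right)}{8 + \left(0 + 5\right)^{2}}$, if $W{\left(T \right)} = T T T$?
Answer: $- \frac{2}{3} \approx -0.66667$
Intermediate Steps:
$W{\left(T \right)} = T^{3}$ ($W{\left(T \right)} = T^{2} T = T^{3}$)
$\frac{W{\left(1 \right)} \left(-22\right)}{8 + \left(0 + 5\right)^{2}} = \frac{1^{3} \left(-22\right)}{8 + \left(0 + 5\right)^{2}} = \frac{1 \left(-22\right)}{8 + 5^{2}} = - \frac{22}{8 + 25} = - \frac{22}{33} = \left(-22\right) \frac{1}{33} = - \frac{2}{3}$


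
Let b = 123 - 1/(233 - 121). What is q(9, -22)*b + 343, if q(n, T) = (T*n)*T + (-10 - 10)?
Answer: 3735426/7 ≈ 5.3363e+5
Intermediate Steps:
b = 13775/112 (b = 123 - 1/112 = 13775/112 ≈ 122.99)
q(n, T) = -20 + n*T² (q(n, T) = n*T² - 20 = -20 + n*T²)
q(9, -22)*b + 343 = (-20 + 9*(-22)²)*(13775/112) + 343 = (-20 + 9*484)*(13775/112) + 343 = (-20 + 4356)*(13775/112) + 343 = 4336*(13775/112) + 343 = 3733025/7 + 343 = 3735426/7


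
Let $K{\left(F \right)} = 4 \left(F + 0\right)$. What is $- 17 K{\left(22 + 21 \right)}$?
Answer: $-2924$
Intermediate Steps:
$K{\left(F \right)} = 4 F$
$- 17 K{\left(22 + 21 \right)} = - 17 \cdot 4 \left(22 + 21\right) = - 17 \cdot 4 \cdot 43 = \left(-17\right) 172 = -2924$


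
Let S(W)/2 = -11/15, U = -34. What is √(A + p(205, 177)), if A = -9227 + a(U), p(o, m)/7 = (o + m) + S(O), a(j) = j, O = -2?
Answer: I*√1484385/15 ≈ 81.224*I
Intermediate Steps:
S(W) = -22/15 (S(W) = 2*(-11/15) = -22/15)
p(o, m) = -154/15 + 7*m + 7*o (p(o, m) = 7*((o + m) - 22/15) = 7*((m + o) - 22/15) = 7*(-22/15 + m + o) = -154/15 + 7*m + 7*o)
A = -9261 (A = -9227 - 34 = -9261)
√(A + p(205, 177)) = √(-9261 + (-154/15 + 7*177 + 7*205)) = √(-9261 + (-154/15 + 1239 + 1435)) = √(-9261 + 39956/15) = √(-98959/15) = I*√1484385/15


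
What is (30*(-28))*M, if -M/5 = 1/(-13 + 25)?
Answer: 350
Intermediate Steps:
M = -5/12 (M = -5/(-13 + 25) = -5/12 ≈ -0.41667)
(30*(-28))*M = (30*(-28))*(-5/12) = -840*(-5/12) = 350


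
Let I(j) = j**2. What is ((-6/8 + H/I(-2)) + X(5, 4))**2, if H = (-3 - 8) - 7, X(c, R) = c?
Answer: 1/16 ≈ 0.062500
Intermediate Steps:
H = -18 (H = -11 - 7 = -18)
((-6/8 + H/I(-2)) + X(5, 4))**2 = ((-6/8 - 18/((-2)**2)) + 5)**2 = ((-6*1/8 - 18/4) + 5)**2 = ((-3/4 - 18*1/4) + 5)**2 = ((-3/4 - 9/2) + 5)**2 = (-21/4 + 5)**2 = (-1/4)**2 = 1/16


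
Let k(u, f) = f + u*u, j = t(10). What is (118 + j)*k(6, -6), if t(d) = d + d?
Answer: 4140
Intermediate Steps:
t(d) = 2*d
j = 20 (j = 2*10 = 20)
k(u, f) = f + u²
(118 + j)*k(6, -6) = (118 + 20)*(-6 + 6²) = 138*(-6 + 36) = 138*30 = 4140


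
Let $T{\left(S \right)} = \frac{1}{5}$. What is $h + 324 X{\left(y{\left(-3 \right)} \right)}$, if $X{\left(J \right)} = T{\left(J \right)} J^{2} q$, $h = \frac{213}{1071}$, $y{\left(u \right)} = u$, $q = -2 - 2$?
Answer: $- \frac{4163693}{1785} \approx -2332.6$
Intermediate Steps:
$q = -4$ ($q = -2 - 2 = -4$)
$h = \frac{71}{357}$ ($h = 213 \cdot \frac{1}{1071} = \frac{71}{357} \approx 0.19888$)
$T{\left(S \right)} = \frac{1}{5}$
$X{\left(J \right)} = - \frac{4 J^{2}}{5}$ ($X{\left(J \right)} = \frac{J^{2}}{5} \left(-4\right) = - \frac{4 J^{2}}{5}$)
$h + 324 X{\left(y{\left(-3 \right)} \right)} = \frac{71}{357} + 324 \left(- \frac{4 \left(-3\right)^{2}}{5}\right) = \frac{71}{357} + 324 \left(\left(- \frac{4}{5}\right) 9\right) = \frac{71}{357} + 324 \left(- \frac{36}{5}\right) = \frac{71}{357} - \frac{11664}{5} = - \frac{4163693}{1785}$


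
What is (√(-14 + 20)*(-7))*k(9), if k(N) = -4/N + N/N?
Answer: -35*√6/9 ≈ -9.5258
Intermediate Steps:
k(N) = 1 - 4/N (k(N) = -4/N + 1 = 1 - 4/N)
(√(-14 + 20)*(-7))*k(9) = (√(-14 + 20)*(-7))*((-4 + 9)/9) = (√6*(-7))*((⅑)*5) = -7*√6*(5/9) = -35*√6/9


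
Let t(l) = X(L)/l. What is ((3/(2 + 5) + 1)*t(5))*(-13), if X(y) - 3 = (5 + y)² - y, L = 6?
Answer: -3068/7 ≈ -438.29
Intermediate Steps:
X(y) = 3 + (5 + y)² - y (X(y) = 3 + ((5 + y)² - y) = 3 + (5 + y)² - y)
t(l) = 118/l (t(l) = (3 + (5 + 6)² - 1*6)/l = (3 + 11² - 6)/l = (3 + 121 - 6)/l = 118/l)
((3/(2 + 5) + 1)*t(5))*(-13) = ((3/(2 + 5) + 1)*(118/5))*(-13) = ((3/7 + 1)*(118*(⅕)))*(-13) = (((⅐)*3 + 1)*(118/5))*(-13) = ((3/7 + 1)*(118/5))*(-13) = ((10/7)*(118/5))*(-13) = (236/7)*(-13) = -3068/7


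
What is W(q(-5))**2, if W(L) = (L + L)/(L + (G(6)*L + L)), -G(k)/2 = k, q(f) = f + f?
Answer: 1/25 ≈ 0.040000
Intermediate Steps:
q(f) = 2*f
G(k) = -2*k
W(L) = -1/5 (W(L) = (L + L)/(L + ((-2*6)*L + L)) = (2*L)/(L + (-12*L + L)) = (2*L)/(L - 11*L) = (2*L)/((-10*L)) = (2*L)*(-1/(10*L)) = -1/5)
W(q(-5))**2 = (-1/5)**2 = 1/25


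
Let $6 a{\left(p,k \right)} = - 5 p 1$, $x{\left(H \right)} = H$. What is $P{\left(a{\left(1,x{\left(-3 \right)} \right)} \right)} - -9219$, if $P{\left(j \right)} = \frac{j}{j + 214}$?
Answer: $\frac{11791096}{1279} \approx 9219.0$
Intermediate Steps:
$a{\left(p,k \right)} = - \frac{5 p}{6}$ ($a{\left(p,k \right)} = \frac{- 5 p 1}{6} = \frac{\left(-5\right) p}{6} = - \frac{5 p}{6}$)
$P{\left(j \right)} = \frac{j}{214 + j}$
$P{\left(a{\left(1,x{\left(-3 \right)} \right)} \right)} - -9219 = \frac{\left(- \frac{5}{6}\right) 1}{214 - \frac{5}{6}} - -9219 = - \frac{5}{6 \left(214 - \frac{5}{6}\right)} + \left(9372 - 153\right) = - \frac{5}{6 \cdot \frac{1279}{6}} + 9219 = \left(- \frac{5}{6}\right) \frac{6}{1279} + 9219 = - \frac{5}{1279} + 9219 = \frac{11791096}{1279}$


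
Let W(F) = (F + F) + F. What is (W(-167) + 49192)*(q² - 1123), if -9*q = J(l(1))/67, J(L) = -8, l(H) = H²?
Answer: -19882134458513/363609 ≈ -5.4680e+7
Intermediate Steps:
W(F) = 3*F (W(F) = 2*F + F = 3*F)
q = 8/603 (q = -(-8)/(9*67) = -⅑*(-8/67) = 8/603 ≈ 0.013267)
(W(-167) + 49192)*(q² - 1123) = (3*(-167) + 49192)*((8/603)² - 1123) = (-501 + 49192)*(64/363609 - 1123) = 48691*(-408332843/363609) = -19882134458513/363609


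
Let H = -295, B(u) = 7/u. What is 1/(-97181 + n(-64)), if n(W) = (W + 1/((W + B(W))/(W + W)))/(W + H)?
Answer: -1472977/143145123437 ≈ -1.0290e-5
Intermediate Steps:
n(W) = (W + 2*W/(W + 7/W))/(-295 + W) (n(W) = (W + 1/((W + 7/W)/(W + W)))/(W - 295) = (W + 1/((W + 7/W)/((2*W))))/(-295 + W) = (W + 1/((W + 7/W)*(1/(2*W))))/(-295 + W) = (W + 1/((W + 7/W)/(2*W)))/(-295 + W) = (W + 2*W/(W + 7/W))/(-295 + W))
1/(-97181 + n(-64)) = 1/(-97181 - 64*(7 - 64*(2 - 64))/(-2065 - 64*(7 + (-64)² - 295*(-64)))) = 1/(-97181 - 64*(7 - 64*(-62))/(-2065 - 64*(7 + 4096 + 18880))) = 1/(-97181 - 64*(7 + 3968)/(-2065 - 64*22983)) = 1/(-97181 - 64*3975/(-2065 - 1470912)) = 1/(-97181 - 64*3975/(-1472977)) = 1/(-97181 - 64*(-1/1472977)*3975) = 1/(-97181 + 254400/1472977) = 1/(-143145123437/1472977) = -1472977/143145123437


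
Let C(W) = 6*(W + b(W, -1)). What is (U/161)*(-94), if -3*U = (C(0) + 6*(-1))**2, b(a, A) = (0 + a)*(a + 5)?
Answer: 1128/161 ≈ 7.0062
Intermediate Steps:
b(a, A) = a*(5 + a)
C(W) = 6*W + 6*W*(5 + W) (C(W) = 6*(W + W*(5 + W)) = 6*W + 6*W*(5 + W))
U = -12 (U = -(6*0*(6 + 0) + 6*(-1))**2/3 = -(6*0*6 - 6)**2/3 = -(0 - 6)**2/3 = -1/3*(-6)**2 = -1/3*36 = -12)
(U/161)*(-94) = -12/161*(-94) = 1128/161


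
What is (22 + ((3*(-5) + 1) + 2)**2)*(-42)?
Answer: -6972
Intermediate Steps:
(22 + ((3*(-5) + 1) + 2)**2)*(-42) = (22 + ((-15 + 1) + 2)**2)*(-42) = (22 + (-14 + 2)**2)*(-42) = (22 + (-12)**2)*(-42) = (22 + 144)*(-42) = 166*(-42) = -6972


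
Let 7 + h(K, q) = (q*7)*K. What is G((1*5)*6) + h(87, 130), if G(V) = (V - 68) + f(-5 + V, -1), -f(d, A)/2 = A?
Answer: 79127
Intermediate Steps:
f(d, A) = -2*A
G(V) = -66 + V (G(V) = (V - 68) - 2*(-1) = (-68 + V) + 2 = -66 + V)
h(K, q) = -7 + 7*K*q (h(K, q) = -7 + (q*7)*K = -7 + (7*q)*K = -7 + 7*K*q)
G((1*5)*6) + h(87, 130) = (-66 + (1*5)*6) + (-7 + 7*87*130) = (-66 + 5*6) + (-7 + 79170) = (-66 + 30) + 79163 = -36 + 79163 = 79127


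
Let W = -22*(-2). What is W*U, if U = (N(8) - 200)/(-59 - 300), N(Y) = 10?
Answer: 8360/359 ≈ 23.287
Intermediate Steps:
W = 44
U = 190/359 (U = (10 - 200)/(-59 - 300) = -190/(-359) = -190*(-1/359) = 190/359 ≈ 0.52925)
W*U = 44*(190/359) = 8360/359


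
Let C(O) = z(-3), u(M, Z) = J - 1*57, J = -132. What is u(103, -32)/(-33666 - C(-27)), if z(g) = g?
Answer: 9/1603 ≈ 0.0056145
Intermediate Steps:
u(M, Z) = -189 (u(M, Z) = -132 - 1*57 = -132 - 57 = -189)
C(O) = -3
u(103, -32)/(-33666 - C(-27)) = -189/(-33666 - 1*(-3)) = -189/(-33666 + 3) = -189/(-33663) = -189*(-1/33663) = 9/1603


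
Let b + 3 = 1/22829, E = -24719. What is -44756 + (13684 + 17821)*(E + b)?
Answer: -17781767542909/22829 ≈ -7.7891e+8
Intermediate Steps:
b = -68486/22829 (b = -3 + 1/22829 = -68486/22829 ≈ -3.0000)
-44756 + (13684 + 17821)*(E + b) = -44756 + (13684 + 17821)*(-24719 - 68486/22829) = -44756 + 31505*(-564378537/22829) = -44756 - 17780745808185/22829 = -17781767542909/22829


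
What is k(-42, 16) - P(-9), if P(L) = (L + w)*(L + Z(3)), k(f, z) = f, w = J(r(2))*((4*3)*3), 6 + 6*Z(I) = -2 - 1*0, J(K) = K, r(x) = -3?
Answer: -1251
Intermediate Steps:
Z(I) = -4/3 (Z(I) = -1 + (-2 - 1*0)/6 = -1 + (-2 + 0)/6 = -1 + (⅙)*(-2) = -1 - ⅓ = -4/3)
w = -108 (w = -3*4*3*3 = -36*3 = -3*36 = -108)
P(L) = (-108 + L)*(-4/3 + L) (P(L) = (L - 108)*(L - 4/3) = (-108 + L)*(-4/3 + L))
k(-42, 16) - P(-9) = -42 - (144 + (-9)² - 328/3*(-9)) = -42 - (144 + 81 + 984) = -42 - 1*1209 = -42 - 1209 = -1251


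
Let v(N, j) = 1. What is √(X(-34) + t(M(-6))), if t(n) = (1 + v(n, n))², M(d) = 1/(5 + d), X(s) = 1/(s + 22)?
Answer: √141/6 ≈ 1.9791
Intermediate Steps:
X(s) = 1/(22 + s)
t(n) = 4 (t(n) = (1 + 1)² = 2² = 4)
√(X(-34) + t(M(-6))) = √(1/(22 - 34) + 4) = √(1/(-12) + 4) = √(-1/12 + 4) = √(47/12) = √141/6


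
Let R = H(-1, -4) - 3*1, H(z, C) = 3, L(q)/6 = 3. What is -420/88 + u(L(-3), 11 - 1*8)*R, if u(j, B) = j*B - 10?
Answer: -105/22 ≈ -4.7727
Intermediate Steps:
L(q) = 18 (L(q) = 6*3 = 18)
R = 0 (R = 3 - 3*1 = 3 - 3 = 0)
u(j, B) = -10 + B*j (u(j, B) = B*j - 10 = -10 + B*j)
-420/88 + u(L(-3), 11 - 1*8)*R = -420/88 + (-10 + (11 - 1*8)*18)*0 = -420*1/88 + (-10 + (11 - 8)*18)*0 = -105/22 + (-10 + 3*18)*0 = -105/22 + (-10 + 54)*0 = -105/22 + 44*0 = -105/22 + 0 = -105/22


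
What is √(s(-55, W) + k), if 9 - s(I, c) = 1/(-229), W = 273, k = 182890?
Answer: 4*√599462918/229 ≈ 427.67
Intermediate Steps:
s(I, c) = 2062/229 (s(I, c) = 9 - 1/(-229) = 9 - 1*(-1/229) = 9 + 1/229 = 2062/229)
√(s(-55, W) + k) = √(2062/229 + 182890) = √(41883872/229) = 4*√599462918/229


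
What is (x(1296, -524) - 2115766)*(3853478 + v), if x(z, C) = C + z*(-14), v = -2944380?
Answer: -1940409680532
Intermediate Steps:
x(z, C) = C - 14*z
(x(1296, -524) - 2115766)*(3853478 + v) = ((-524 - 14*1296) - 2115766)*(3853478 - 2944380) = ((-524 - 18144) - 2115766)*909098 = (-18668 - 2115766)*909098 = -2134434*909098 = -1940409680532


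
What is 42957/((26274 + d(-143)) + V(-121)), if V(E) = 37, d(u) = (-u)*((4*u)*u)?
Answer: 4773/1302571 ≈ 0.0036643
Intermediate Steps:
d(u) = -4*u³ (d(u) = (-u)*(4*u²) = -4*u³)
42957/((26274 + d(-143)) + V(-121)) = 42957/((26274 - 4*(-143)³) + 37) = 42957/((26274 - 4*(-2924207)) + 37) = 42957/((26274 + 11696828) + 37) = 42957/(11723102 + 37) = 42957/11723139 = 42957*(1/11723139) = 4773/1302571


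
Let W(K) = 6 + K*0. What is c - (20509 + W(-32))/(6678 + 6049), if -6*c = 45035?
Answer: -52116685/6942 ≈ -7507.4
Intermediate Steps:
c = -45035/6 (c = -⅙*45035 = -45035/6 ≈ -7505.8)
W(K) = 6 (W(K) = 6 + 0 = 6)
c - (20509 + W(-32))/(6678 + 6049) = -45035/6 - (20509 + 6)/(6678 + 6049) = -45035/6 - 20515/12727 = -45035/6 - 1*1865/1157 = -45035/6 - 1865/1157 = -52116685/6942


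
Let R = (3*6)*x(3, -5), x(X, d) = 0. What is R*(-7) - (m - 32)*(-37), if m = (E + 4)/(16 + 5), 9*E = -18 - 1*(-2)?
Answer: -223036/189 ≈ -1180.1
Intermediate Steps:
E = -16/9 (E = (-18 - 1*(-2))/9 = (-18 + 2)/9 = (1/9)*(-16) = -16/9 ≈ -1.7778)
R = 0 (R = (3*6)*0 = 18*0 = 0)
m = 20/189 (m = (-16/9 + 4)/(16 + 5) = (20/9)/21 = (20/9)*(1/21) = 20/189 ≈ 0.10582)
R*(-7) - (m - 32)*(-37) = 0*(-7) - (20/189 - 32)*(-37) = 0 - (-6028)*(-37)/189 = 0 - 1*223036/189 = 0 - 223036/189 = -223036/189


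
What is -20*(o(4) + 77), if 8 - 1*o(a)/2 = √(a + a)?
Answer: -1860 + 80*√2 ≈ -1746.9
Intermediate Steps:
o(a) = 16 - 2*√2*√a (o(a) = 16 - 2*√(a + a) = 16 - 2*√2*√a)
-20*(o(4) + 77) = -20*((16 - 2*√2*√4) + 77) = -20*((16 - 2*√2*2) + 77) = -20*((16 - 4*√2) + 77) = -20*(93 - 4*√2) = -1860 + 80*√2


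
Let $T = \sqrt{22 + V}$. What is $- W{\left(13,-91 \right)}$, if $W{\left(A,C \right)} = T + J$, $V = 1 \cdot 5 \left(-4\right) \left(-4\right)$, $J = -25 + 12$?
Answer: $13 - \sqrt{102} \approx 2.9005$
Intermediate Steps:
$J = -13$
$V = 80$ ($V = 5 \left(-4\right) \left(-4\right) = \left(-20\right) \left(-4\right) = 80$)
$T = \sqrt{102}$ ($T = \sqrt{22 + 80} = \sqrt{102} \approx 10.1$)
$W{\left(A,C \right)} = -13 + \sqrt{102}$ ($W{\left(A,C \right)} = \sqrt{102} - 13 = -13 + \sqrt{102}$)
$- W{\left(13,-91 \right)} = - (-13 + \sqrt{102}) = 13 - \sqrt{102}$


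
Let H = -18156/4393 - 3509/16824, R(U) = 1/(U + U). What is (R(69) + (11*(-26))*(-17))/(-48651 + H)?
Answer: -7333477852/73387975637 ≈ -0.099928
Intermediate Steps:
R(U) = 1/(2*U)
H = -320871581/73907832 (H = -18156*1/4393 - 3509*1/16824 = -18156/4393 - 3509/16824 = -320871581/73907832 ≈ -4.3415)
(R(69) + (11*(-26))*(-17))/(-48651 + H) = ((1/2)/69 + (11*(-26))*(-17))/(-48651 - 320871581/73907832) = ((1/2)*(1/69) - 286*(-17))/(-3596010806213/73907832) = (1/138 + 4862)*(-73907832/3596010806213) = (670957/138)*(-73907832/3596010806213) = -7333477852/73387975637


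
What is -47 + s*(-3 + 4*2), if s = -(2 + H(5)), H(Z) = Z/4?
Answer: -253/4 ≈ -63.250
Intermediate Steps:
H(Z) = Z/4 (H(Z) = Z*(¼) = Z/4)
s = -13/4 (s = -(2 + (¼)*5) = -(2 + 5/4) = -1*13/4 = -13/4 ≈ -3.2500)
-47 + s*(-3 + 4*2) = -47 - 13*(-3 + 4*2)/4 = -47 - 13*(-3 + 8)/4 = -47 - 13/4*5 = -47 - 65/4 = -253/4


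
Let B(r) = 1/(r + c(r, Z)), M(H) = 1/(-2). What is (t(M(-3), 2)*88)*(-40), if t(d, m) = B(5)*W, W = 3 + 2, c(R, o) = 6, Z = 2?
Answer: -1600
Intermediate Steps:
M(H) = -½
B(r) = 1/(6 + r) (B(r) = 1/(r + 6) = 1/(6 + r))
W = 5
t(d, m) = 5/11 (t(d, m) = 5/(6 + 5) = 5/11)
(t(M(-3), 2)*88)*(-40) = ((5/11)*88)*(-40) = 40*(-40) = -1600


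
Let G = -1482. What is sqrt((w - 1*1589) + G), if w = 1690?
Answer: I*sqrt(1381) ≈ 37.162*I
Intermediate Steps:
sqrt((w - 1*1589) + G) = sqrt((1690 - 1*1589) - 1482) = sqrt((1690 - 1589) - 1482) = sqrt(101 - 1482) = sqrt(-1381) = I*sqrt(1381)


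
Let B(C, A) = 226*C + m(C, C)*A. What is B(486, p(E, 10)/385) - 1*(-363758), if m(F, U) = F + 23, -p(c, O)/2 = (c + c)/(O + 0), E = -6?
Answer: 911674558/1925 ≈ 4.7360e+5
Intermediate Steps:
p(c, O) = -4*c/O (p(c, O) = -2*(c + c)/(O + 0) = -2*2*c/O = -4*c/O)
m(F, U) = 23 + F
B(C, A) = 226*C + A*(23 + C) (B(C, A) = 226*C + (23 + C)*A = 226*C + A*(23 + C))
B(486, p(E, 10)/385) - 1*(-363758) = (226*486 + (-4*(-6)/10/385)*(23 + 486)) - 1*(-363758) = (109836 + (-4*(-6)*⅒*(1/385))*509) + 363758 = (109836 + ((12/5)*(1/385))*509) + 363758 = (109836 + (12/1925)*509) + 363758 = (109836 + 6108/1925) + 363758 = 211440408/1925 + 363758 = 911674558/1925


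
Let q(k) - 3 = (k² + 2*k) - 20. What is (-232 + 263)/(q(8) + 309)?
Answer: 1/12 ≈ 0.083333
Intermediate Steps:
q(k) = -17 + k² + 2*k (q(k) = 3 + ((k² + 2*k) - 20) = 3 + (-20 + k² + 2*k) = -17 + k² + 2*k)
(-232 + 263)/(q(8) + 309) = (-232 + 263)/((-17 + 8² + 2*8) + 309) = 31/((-17 + 64 + 16) + 309) = 31/(63 + 309) = 31/372 = 31*(1/372) = 1/12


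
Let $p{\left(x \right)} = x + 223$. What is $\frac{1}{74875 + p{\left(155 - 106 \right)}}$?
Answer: $\frac{1}{75147} \approx 1.3307 \cdot 10^{-5}$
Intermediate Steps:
$p{\left(x \right)} = 223 + x$
$\frac{1}{74875 + p{\left(155 - 106 \right)}} = \frac{1}{74875 + \left(223 + \left(155 - 106\right)\right)} = \frac{1}{74875 + \left(223 + 49\right)} = \frac{1}{74875 + 272} = \frac{1}{75147}$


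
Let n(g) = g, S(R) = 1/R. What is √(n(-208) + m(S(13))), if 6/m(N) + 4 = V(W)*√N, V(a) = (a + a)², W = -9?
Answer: √(10894 - 67392*√13)/(2*√(-13 + 81*√13)) ≈ 14.42*I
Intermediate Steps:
V(a) = 4*a² (V(a) = (2*a)² = 4*a²)
m(N) = 6/(-4 + 324*√N) (m(N) = 6/(-4 + (4*(-9)²)*√N) = 6/(-4 + (4*81)*√N) = 6/(-4 + 324*√N))
√(n(-208) + m(S(13))) = √(-208 + 3/(2*(-1 + 81*√(1/13)))) = √(-208 + 3/(2*(-1 + 81*(√13/13)))) = √(-208 + 3/(2*(-1 + 81*√13/13)))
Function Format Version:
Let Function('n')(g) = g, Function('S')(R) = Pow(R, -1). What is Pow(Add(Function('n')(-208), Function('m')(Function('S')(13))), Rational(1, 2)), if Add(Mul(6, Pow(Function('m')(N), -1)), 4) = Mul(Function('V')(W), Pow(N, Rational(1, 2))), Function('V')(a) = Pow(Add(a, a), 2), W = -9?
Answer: Mul(Rational(1, 2), Pow(Add(-13, Mul(81, Pow(13, Rational(1, 2)))), Rational(-1, 2)), Pow(Add(10894, Mul(-67392, Pow(13, Rational(1, 2)))), Rational(1, 2))) ≈ Mul(14.420, I)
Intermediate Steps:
Function('V')(a) = Mul(4, Pow(a, 2)) (Function('V')(a) = Pow(Mul(2, a), 2) = Mul(4, Pow(a, 2)))
Function('m')(N) = Mul(6, Pow(Add(-4, Mul(324, Pow(N, Rational(1, 2)))), -1)) (Function('m')(N) = Mul(6, Pow(Add(-4, Mul(Mul(4, Pow(-9, 2)), Pow(N, Rational(1, 2)))), -1)) = Mul(6, Pow(Add(-4, Mul(Mul(4, 81), Pow(N, Rational(1, 2)))), -1)) = Mul(6, Pow(Add(-4, Mul(324, Pow(N, Rational(1, 2)))), -1)))
Pow(Add(Function('n')(-208), Function('m')(Function('S')(13))), Rational(1, 2)) = Pow(Add(-208, Mul(Rational(3, 2), Pow(Add(-1, Mul(81, Pow(Pow(13, -1), Rational(1, 2)))), -1))), Rational(1, 2)) = Pow(Add(-208, Mul(Rational(3, 2), Pow(Add(-1, Mul(81, Pow(Rational(1, 13), Rational(1, 2)))), -1))), Rational(1, 2)) = Pow(Add(-208, Mul(Rational(3, 2), Pow(Add(-1, Mul(81, Mul(Rational(1, 13), Pow(13, Rational(1, 2))))), -1))), Rational(1, 2)) = Pow(Add(-208, Mul(Rational(3, 2), Pow(Add(-1, Mul(Rational(81, 13), Pow(13, Rational(1, 2)))), -1))), Rational(1, 2))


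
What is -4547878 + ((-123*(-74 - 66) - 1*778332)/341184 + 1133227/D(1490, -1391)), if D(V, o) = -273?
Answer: -17666287598585/3880968 ≈ -4.5520e+6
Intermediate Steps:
-4547878 + ((-123*(-74 - 66) - 1*778332)/341184 + 1133227/D(1490, -1391)) = -4547878 + ((-123*(-74 - 66) - 1*778332)/341184 + 1133227/(-273)) = -4547878 + ((-123*(-140) - 778332)*(1/341184) + 1133227*(-1/273)) = -4547878 + ((17220 - 778332)*(1/341184) - 1133227/273) = -4547878 + (-761112*1/341184 - 1133227/273) = -4547878 + (-31713/14216 - 1133227/273) = -4547878 - 16118612681/3880968 = -17666287598585/3880968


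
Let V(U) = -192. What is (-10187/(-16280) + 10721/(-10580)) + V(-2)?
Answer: -1656865011/8612120 ≈ -192.39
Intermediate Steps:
(-10187/(-16280) + 10721/(-10580)) + V(-2) = (-10187/(-16280) + 10721/(-10580)) - 192 = (-10187*(-1/16280) + 10721*(-1/10580)) - 192 = (10187/16280 - 10721/10580) - 192 = -3337971/8612120 - 192 = -1656865011/8612120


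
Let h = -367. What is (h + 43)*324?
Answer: -104976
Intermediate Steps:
(h + 43)*324 = (-367 + 43)*324 = -324*324 = -104976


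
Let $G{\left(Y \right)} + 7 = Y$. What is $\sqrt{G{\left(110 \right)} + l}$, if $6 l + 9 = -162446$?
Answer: $\frac{i \sqrt{971022}}{6} \approx 164.23 i$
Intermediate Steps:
$l = - \frac{162455}{6}$ ($l = - \frac{3}{2} + \frac{1}{6} \left(-162446\right) = - \frac{3}{2} - \frac{81223}{3} = - \frac{162455}{6} \approx -27076.0$)
$G{\left(Y \right)} = -7 + Y$
$\sqrt{G{\left(110 \right)} + l} = \sqrt{\left(-7 + 110\right) - \frac{162455}{6}} = \sqrt{103 - \frac{162455}{6}} = \sqrt{- \frac{161837}{6}} = \frac{i \sqrt{971022}}{6}$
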